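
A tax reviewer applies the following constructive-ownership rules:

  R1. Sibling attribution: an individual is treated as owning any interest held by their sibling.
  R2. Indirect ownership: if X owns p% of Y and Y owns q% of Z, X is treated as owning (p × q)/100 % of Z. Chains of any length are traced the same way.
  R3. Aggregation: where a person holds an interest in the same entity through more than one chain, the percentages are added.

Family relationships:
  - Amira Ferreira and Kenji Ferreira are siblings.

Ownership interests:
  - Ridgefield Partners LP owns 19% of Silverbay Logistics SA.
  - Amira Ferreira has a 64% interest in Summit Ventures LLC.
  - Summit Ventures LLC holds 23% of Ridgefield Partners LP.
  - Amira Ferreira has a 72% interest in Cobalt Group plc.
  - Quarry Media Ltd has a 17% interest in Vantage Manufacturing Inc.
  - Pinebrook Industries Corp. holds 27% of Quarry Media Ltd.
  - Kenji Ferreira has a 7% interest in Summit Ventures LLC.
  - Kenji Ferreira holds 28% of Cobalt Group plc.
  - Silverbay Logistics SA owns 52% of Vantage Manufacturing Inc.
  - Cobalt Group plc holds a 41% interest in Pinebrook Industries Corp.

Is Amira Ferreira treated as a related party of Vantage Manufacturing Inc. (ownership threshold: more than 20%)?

No

By sibling attribution (R1), Amira Ferreira is treated as also owning Kenji Ferreira's interest in Cobalt Group plc, giving 72% + 28% = 100%.
By sibling attribution (R1), Amira Ferreira is treated as also owning Kenji Ferreira's interest in Summit Ventures LLC, giving 64% + 7% = 71%.
Chain via Cobalt Group plc → Pinebrook Industries Corp. → Quarry Media Ltd (R2): 100% × 41% × 27% × 17% = 1.8819% of Vantage Manufacturing Inc.
Chain via Summit Ventures LLC → Ridgefield Partners LP → Silverbay Logistics SA (R2): 71% × 23% × 19% × 52% = 1.613404% of Vantage Manufacturing Inc.
Aggregating (R3): 1.8819% + 1.613404% = 3.495304%.
3.495304% does not exceed the 20% threshold, so Amira is not a related party to Vantage Manufacturing Inc.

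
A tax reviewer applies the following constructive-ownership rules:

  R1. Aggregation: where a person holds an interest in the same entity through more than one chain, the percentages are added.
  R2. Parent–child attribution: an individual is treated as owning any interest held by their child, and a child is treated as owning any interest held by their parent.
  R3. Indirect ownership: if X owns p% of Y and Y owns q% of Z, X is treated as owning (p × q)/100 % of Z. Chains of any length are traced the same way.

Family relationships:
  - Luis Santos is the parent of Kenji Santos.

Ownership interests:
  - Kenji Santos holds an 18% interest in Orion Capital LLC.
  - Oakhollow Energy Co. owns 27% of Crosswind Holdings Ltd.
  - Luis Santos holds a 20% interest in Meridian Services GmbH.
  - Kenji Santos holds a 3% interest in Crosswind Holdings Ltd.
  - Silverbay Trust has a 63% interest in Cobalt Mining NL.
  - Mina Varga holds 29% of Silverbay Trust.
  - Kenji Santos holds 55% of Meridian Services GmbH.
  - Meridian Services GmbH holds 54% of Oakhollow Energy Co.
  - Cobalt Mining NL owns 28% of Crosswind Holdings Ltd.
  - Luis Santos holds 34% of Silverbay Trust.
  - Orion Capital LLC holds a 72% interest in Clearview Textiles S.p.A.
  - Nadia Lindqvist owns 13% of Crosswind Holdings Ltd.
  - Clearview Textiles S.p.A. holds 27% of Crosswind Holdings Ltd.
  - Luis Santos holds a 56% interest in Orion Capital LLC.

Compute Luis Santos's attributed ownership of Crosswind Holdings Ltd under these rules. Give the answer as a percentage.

34.3182%

By parent–child attribution (R2), Luis Santos is treated as also owning Kenji Santos's interest in Meridian Services GmbH, giving 20% + 55% = 75%.
By parent–child attribution (R2), Luis Santos is treated as also owning Kenji Santos's interest in Orion Capital LLC, giving 56% + 18% = 74%.
By parent–child attribution (R2), Luis Santos is treated as owning Kenji Santos's 3% interest in Crosswind Holdings Ltd.
Chain via Meridian Services GmbH → Oakhollow Energy Co. (R3): 75% × 54% × 27% = 10.935% of Crosswind Holdings Ltd.
Chain via Silverbay Trust → Cobalt Mining NL (R3): 34% × 63% × 28% = 5.9976% of Crosswind Holdings Ltd.
Chain via Orion Capital LLC → Clearview Textiles S.p.A. (R3): 74% × 72% × 27% = 14.3856% of Crosswind Holdings Ltd.
Direct interest in Crosswind Holdings Ltd: 3%.
Aggregating (R1): 10.935% + 5.9976% + 14.3856% + 3% = 34.3182%.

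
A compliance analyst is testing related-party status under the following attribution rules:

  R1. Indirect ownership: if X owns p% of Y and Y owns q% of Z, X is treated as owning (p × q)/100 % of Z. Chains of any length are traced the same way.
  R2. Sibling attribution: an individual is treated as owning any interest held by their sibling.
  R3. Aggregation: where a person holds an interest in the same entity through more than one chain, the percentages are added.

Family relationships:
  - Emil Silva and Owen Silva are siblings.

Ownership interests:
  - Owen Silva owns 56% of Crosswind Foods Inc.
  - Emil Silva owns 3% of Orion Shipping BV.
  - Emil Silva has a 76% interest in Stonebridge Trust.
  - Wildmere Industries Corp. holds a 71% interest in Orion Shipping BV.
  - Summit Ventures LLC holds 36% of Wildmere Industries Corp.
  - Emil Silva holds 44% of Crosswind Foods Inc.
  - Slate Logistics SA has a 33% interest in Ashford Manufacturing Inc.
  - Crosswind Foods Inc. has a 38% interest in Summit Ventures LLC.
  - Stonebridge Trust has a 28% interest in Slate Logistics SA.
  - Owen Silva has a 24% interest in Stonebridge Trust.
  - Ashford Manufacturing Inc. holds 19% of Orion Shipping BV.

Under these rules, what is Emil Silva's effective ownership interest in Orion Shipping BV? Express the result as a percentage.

By sibling attribution (R2), Emil Silva is treated as also owning Owen Silva's interest in Crosswind Foods Inc, giving 44% + 56% = 100%.
By sibling attribution (R2), Emil Silva is treated as also owning Owen Silva's interest in Stonebridge Trust, giving 76% + 24% = 100%.
Chain via Crosswind Foods Inc. → Summit Ventures LLC → Wildmere Industries Corp. (R1): 100% × 38% × 36% × 71% = 9.7128% of Orion Shipping BV.
Chain via Stonebridge Trust → Slate Logistics SA → Ashford Manufacturing Inc. (R1): 100% × 28% × 33% × 19% = 1.7556% of Orion Shipping BV.
Direct interest in Orion Shipping BV: 3%.
Aggregating (R3): 9.7128% + 1.7556% + 3% = 14.4684%.

14.4684%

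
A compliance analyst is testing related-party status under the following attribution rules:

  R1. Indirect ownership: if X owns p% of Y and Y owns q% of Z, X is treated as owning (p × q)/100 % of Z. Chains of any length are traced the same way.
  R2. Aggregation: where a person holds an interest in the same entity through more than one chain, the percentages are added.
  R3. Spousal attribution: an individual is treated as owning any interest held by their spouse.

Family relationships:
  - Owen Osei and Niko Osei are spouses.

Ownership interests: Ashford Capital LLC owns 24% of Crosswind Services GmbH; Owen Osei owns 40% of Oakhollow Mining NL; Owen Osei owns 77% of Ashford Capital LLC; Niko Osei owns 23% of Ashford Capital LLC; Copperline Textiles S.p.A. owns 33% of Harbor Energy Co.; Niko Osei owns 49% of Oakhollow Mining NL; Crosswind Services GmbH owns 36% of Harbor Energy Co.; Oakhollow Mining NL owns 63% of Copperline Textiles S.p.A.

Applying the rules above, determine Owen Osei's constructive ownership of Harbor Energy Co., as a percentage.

27.1431%

By spousal attribution (R3), Owen Osei is treated as also owning Niko Osei's interest in Oakhollow Mining NL, giving 40% + 49% = 89%.
By spousal attribution (R3), Owen Osei is treated as also owning Niko Osei's interest in Ashford Capital LLC, giving 77% + 23% = 100%.
Chain via Oakhollow Mining NL → Copperline Textiles S.p.A. (R1): 89% × 63% × 33% = 18.5031% of Harbor Energy Co.
Chain via Ashford Capital LLC → Crosswind Services GmbH (R1): 100% × 24% × 36% = 8.64% of Harbor Energy Co.
Aggregating (R2): 18.5031% + 8.64% = 27.1431%.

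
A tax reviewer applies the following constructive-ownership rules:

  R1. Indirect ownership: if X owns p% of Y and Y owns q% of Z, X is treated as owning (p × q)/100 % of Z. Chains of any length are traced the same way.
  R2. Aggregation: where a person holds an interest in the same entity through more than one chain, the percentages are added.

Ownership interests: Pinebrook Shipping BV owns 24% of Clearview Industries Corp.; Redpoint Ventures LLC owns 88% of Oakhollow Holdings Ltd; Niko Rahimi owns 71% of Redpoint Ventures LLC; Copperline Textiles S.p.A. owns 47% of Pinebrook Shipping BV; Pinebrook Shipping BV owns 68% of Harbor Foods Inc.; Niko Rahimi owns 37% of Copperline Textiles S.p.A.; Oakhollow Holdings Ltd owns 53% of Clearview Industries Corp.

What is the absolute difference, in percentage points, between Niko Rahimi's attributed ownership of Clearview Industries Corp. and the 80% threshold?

42.712

Chain via Redpoint Ventures LLC → Oakhollow Holdings Ltd (R1): 71% × 88% × 53% = 33.1144% of Clearview Industries Corp.
Chain via Copperline Textiles S.p.A. → Pinebrook Shipping BV (R1): 37% × 47% × 24% = 4.1736% of Clearview Industries Corp.
Aggregating (R2): 33.1144% + 4.1736% = 37.288%.
37.288% falls short of the 80% threshold by 42.712 percentage points.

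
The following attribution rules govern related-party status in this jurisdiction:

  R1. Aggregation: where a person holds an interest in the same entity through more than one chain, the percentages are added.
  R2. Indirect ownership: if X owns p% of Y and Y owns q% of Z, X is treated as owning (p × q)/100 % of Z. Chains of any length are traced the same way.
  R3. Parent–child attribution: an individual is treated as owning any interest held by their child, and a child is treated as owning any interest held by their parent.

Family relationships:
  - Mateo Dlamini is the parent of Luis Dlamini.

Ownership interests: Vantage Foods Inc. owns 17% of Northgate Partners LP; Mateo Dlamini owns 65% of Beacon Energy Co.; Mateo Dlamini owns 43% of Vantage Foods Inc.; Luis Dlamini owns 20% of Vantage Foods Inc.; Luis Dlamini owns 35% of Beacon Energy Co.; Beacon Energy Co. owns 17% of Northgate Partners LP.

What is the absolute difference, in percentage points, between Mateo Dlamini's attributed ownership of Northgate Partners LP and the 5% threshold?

By parent–child attribution (R3), Mateo Dlamini is treated as also owning Luis Dlamini's interest in Beacon Energy Co, giving 65% + 35% = 100%.
By parent–child attribution (R3), Mateo Dlamini is treated as also owning Luis Dlamini's interest in Vantage Foods Inc, giving 43% + 20% = 63%.
Chain via Beacon Energy Co. (R2): 100% × 17% = 17% of Northgate Partners LP.
Chain via Vantage Foods Inc. (R2): 63% × 17% = 10.71% of Northgate Partners LP.
Aggregating (R1): 17% + 10.71% = 27.71%.
27.71% exceeds the 5% threshold by 22.71 percentage points.

22.71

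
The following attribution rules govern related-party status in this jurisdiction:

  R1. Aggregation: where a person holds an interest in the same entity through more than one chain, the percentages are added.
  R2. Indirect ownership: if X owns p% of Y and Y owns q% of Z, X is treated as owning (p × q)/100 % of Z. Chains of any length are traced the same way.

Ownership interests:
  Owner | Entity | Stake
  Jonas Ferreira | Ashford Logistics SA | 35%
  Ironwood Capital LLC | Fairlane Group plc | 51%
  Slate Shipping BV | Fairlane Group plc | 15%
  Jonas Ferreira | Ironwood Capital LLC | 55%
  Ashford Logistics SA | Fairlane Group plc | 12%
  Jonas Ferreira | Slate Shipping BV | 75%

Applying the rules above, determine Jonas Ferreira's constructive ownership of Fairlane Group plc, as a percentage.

Chain via Slate Shipping BV (R2): 75% × 15% = 11.25% of Fairlane Group plc.
Chain via Ironwood Capital LLC (R2): 55% × 51% = 28.05% of Fairlane Group plc.
Chain via Ashford Logistics SA (R2): 35% × 12% = 4.2% of Fairlane Group plc.
Aggregating (R1): 11.25% + 28.05% + 4.2% = 43.5%.

43.5%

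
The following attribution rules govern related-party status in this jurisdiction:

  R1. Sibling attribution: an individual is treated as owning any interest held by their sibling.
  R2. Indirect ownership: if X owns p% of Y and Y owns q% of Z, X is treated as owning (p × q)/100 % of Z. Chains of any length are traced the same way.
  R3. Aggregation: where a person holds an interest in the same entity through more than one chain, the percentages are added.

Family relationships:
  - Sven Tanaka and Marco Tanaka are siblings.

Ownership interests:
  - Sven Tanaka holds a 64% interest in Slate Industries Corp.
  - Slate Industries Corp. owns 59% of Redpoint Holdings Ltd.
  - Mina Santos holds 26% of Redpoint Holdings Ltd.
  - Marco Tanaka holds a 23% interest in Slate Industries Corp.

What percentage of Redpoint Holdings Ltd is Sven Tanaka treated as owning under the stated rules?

By sibling attribution (R1), Sven Tanaka is treated as also owning Marco Tanaka's interest in Slate Industries Corp, giving 64% + 23% = 87%.
Chain via Slate Industries Corp. (R2): 87% × 59% = 51.33% of Redpoint Holdings Ltd.

51.33%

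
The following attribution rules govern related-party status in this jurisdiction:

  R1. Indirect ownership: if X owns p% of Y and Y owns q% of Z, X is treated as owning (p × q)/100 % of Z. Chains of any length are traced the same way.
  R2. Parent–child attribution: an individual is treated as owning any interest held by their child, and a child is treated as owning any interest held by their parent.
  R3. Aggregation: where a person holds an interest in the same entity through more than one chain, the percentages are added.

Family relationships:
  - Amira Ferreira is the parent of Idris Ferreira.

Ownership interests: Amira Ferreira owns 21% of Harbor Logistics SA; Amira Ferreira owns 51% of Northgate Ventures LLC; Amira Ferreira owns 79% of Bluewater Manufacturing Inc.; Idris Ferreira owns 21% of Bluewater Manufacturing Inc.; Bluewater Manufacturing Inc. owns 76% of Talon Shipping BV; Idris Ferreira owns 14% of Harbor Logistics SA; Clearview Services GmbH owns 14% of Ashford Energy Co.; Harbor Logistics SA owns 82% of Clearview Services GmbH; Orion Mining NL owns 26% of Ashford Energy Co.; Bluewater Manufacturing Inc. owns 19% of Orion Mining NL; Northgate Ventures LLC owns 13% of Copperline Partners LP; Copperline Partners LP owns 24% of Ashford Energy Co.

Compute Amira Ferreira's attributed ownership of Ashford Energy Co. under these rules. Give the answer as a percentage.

10.5492%

By parent–child attribution (R2), Amira Ferreira is treated as also owning Idris Ferreira's interest in Harbor Logistics SA, giving 21% + 14% = 35%.
By parent–child attribution (R2), Amira Ferreira is treated as also owning Idris Ferreira's interest in Bluewater Manufacturing Inc, giving 79% + 21% = 100%.
Chain via Harbor Logistics SA → Clearview Services GmbH (R1): 35% × 82% × 14% = 4.018% of Ashford Energy Co.
Chain via Bluewater Manufacturing Inc. → Orion Mining NL (R1): 100% × 19% × 26% = 4.94% of Ashford Energy Co.
Chain via Northgate Ventures LLC → Copperline Partners LP (R1): 51% × 13% × 24% = 1.5912% of Ashford Energy Co.
Aggregating (R3): 4.018% + 4.94% + 1.5912% = 10.5492%.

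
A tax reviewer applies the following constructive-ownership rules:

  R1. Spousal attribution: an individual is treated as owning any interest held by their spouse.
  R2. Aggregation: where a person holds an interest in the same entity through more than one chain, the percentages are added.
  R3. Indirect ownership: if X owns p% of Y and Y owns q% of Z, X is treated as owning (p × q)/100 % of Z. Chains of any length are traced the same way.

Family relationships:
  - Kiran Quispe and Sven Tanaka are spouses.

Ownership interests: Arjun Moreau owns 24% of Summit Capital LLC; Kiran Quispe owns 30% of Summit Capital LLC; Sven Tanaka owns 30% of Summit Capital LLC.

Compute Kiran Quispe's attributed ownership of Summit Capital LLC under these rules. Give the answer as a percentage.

60%

By spousal attribution (R1), Kiran Quispe is treated as also owning Sven Tanaka's interest in Summit Capital LLC, giving 30% + 30% = 60%.
Direct interest in Summit Capital LLC: 60%.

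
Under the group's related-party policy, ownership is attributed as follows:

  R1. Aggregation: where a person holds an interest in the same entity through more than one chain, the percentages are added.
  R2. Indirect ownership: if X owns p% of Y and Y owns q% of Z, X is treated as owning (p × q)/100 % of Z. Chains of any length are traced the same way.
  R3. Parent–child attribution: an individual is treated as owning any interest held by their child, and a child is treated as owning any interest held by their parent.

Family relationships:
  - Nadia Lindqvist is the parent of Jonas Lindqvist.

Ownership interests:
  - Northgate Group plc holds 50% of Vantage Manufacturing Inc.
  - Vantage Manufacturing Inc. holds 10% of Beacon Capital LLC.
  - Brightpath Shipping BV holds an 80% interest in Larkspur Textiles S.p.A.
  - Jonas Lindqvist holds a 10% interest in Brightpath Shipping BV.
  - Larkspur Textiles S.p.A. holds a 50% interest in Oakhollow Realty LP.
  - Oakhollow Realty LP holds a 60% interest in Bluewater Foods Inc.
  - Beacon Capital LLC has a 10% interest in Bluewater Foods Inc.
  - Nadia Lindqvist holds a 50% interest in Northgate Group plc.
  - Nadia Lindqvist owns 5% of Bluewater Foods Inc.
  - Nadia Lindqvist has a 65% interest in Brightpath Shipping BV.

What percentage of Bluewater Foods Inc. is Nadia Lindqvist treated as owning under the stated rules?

By parent–child attribution (R3), Nadia Lindqvist is treated as also owning Jonas Lindqvist's interest in Brightpath Shipping BV, giving 65% + 10% = 75%.
Chain via Brightpath Shipping BV → Larkspur Textiles S.p.A. → Oakhollow Realty LP (R2): 75% × 80% × 50% × 60% = 18% of Bluewater Foods Inc.
Chain via Northgate Group plc → Vantage Manufacturing Inc. → Beacon Capital LLC (R2): 50% × 50% × 10% × 10% = 0.25% of Bluewater Foods Inc.
Direct interest in Bluewater Foods Inc: 5%.
Aggregating (R1): 18% + 0.25% + 5% = 23.25%.

23.25%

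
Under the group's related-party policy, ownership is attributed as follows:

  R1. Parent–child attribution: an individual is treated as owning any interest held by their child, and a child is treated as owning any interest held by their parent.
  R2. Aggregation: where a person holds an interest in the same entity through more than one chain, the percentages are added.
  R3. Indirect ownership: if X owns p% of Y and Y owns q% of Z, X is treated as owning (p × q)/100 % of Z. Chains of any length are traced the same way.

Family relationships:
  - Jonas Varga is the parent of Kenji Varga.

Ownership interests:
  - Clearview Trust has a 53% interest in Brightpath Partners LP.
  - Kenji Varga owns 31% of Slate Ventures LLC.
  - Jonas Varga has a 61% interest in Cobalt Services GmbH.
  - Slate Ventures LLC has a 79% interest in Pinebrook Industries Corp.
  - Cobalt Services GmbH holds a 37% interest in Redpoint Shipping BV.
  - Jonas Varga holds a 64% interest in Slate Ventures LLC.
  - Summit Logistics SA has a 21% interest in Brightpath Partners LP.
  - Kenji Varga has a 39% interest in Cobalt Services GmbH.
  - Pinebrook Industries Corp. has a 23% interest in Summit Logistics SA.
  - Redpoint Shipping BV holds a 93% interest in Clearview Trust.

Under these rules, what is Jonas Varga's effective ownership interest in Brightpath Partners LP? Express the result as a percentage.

21.862215%

By parent–child attribution (R1), Jonas Varga is treated as also owning Kenji Varga's interest in Cobalt Services GmbH, giving 61% + 39% = 100%.
By parent–child attribution (R1), Jonas Varga is treated as also owning Kenji Varga's interest in Slate Ventures LLC, giving 64% + 31% = 95%.
Chain via Cobalt Services GmbH → Redpoint Shipping BV → Clearview Trust (R3): 100% × 37% × 93% × 53% = 18.2373% of Brightpath Partners LP.
Chain via Slate Ventures LLC → Pinebrook Industries Corp. → Summit Logistics SA (R3): 95% × 79% × 23% × 21% = 3.624915% of Brightpath Partners LP.
Aggregating (R2): 18.2373% + 3.624915% = 21.862215%.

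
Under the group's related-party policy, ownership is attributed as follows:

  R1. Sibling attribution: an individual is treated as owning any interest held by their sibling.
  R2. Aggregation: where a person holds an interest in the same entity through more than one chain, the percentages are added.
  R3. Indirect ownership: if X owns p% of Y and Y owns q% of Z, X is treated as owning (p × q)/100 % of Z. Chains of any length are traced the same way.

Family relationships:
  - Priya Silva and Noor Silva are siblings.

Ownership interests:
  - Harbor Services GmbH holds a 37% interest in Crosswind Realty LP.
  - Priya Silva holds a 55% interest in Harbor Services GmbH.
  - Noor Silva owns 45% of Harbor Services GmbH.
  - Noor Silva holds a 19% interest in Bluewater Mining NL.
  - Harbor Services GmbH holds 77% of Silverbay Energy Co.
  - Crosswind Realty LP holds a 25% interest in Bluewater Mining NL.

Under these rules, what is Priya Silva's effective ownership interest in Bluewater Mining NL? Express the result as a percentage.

By sibling attribution (R1), Priya Silva is treated as also owning Noor Silva's interest in Harbor Services GmbH, giving 55% + 45% = 100%.
By sibling attribution (R1), Priya Silva is treated as owning Noor Silva's 19% interest in Bluewater Mining NL.
Chain via Harbor Services GmbH → Crosswind Realty LP (R3): 100% × 37% × 25% = 9.25% of Bluewater Mining NL.
Direct interest in Bluewater Mining NL: 19%.
Aggregating (R2): 9.25% + 19% = 28.25%.

28.25%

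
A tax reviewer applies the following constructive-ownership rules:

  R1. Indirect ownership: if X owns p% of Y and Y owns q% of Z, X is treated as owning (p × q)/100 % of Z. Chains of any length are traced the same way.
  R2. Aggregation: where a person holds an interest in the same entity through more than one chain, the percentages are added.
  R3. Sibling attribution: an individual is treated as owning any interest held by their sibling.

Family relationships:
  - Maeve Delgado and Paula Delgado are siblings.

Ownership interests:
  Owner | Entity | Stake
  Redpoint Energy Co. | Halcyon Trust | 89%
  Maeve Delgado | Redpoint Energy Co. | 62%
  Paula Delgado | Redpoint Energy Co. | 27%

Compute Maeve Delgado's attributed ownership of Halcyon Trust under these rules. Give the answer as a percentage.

By sibling attribution (R3), Maeve Delgado is treated as also owning Paula Delgado's interest in Redpoint Energy Co, giving 62% + 27% = 89%.
Chain via Redpoint Energy Co. (R1): 89% × 89% = 79.21% of Halcyon Trust.

79.21%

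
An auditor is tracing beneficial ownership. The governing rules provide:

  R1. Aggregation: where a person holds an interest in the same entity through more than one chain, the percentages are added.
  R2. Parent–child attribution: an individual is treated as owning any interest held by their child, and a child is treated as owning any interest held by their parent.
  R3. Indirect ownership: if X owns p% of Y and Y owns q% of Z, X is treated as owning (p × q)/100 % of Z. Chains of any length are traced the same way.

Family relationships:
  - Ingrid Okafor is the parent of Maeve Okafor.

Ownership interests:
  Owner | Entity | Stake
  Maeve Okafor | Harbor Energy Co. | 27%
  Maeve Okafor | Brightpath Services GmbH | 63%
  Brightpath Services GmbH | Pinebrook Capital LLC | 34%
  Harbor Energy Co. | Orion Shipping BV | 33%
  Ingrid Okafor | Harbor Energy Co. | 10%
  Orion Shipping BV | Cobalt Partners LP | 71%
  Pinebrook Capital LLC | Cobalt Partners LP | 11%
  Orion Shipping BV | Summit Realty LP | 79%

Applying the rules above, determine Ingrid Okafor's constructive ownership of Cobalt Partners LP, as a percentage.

By parent–child attribution (R2), Ingrid Okafor is treated as also owning Maeve Okafor's interest in Harbor Energy Co, giving 10% + 27% = 37%.
By parent–child attribution (R2), Ingrid Okafor is treated as owning Maeve Okafor's 63% interest in Brightpath Services GmbH.
Chain via Harbor Energy Co. → Orion Shipping BV (R3): 37% × 33% × 71% = 8.6691% of Cobalt Partners LP.
Chain via Brightpath Services GmbH → Pinebrook Capital LLC (R3): 63% × 34% × 11% = 2.3562% of Cobalt Partners LP.
Aggregating (R1): 8.6691% + 2.3562% = 11.0253%.

11.0253%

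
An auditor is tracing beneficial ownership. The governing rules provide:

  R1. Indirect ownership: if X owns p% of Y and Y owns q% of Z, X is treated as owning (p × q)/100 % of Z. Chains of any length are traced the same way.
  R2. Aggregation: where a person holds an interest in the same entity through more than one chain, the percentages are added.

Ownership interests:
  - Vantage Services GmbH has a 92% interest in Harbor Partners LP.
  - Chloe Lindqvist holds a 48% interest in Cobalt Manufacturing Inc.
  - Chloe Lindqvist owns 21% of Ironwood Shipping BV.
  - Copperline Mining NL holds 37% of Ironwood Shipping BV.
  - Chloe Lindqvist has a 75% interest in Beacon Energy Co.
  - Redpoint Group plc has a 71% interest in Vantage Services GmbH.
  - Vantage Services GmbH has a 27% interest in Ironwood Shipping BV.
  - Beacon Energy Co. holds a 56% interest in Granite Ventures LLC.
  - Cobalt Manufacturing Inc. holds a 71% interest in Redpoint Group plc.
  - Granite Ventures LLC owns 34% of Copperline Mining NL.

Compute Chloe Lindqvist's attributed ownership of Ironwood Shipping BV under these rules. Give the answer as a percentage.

32.816736%

Chain via Cobalt Manufacturing Inc. → Redpoint Group plc → Vantage Services GmbH (R1): 48% × 71% × 71% × 27% = 6.533136% of Ironwood Shipping BV.
Chain via Beacon Energy Co. → Granite Ventures LLC → Copperline Mining NL (R1): 75% × 56% × 34% × 37% = 5.2836% of Ironwood Shipping BV.
Direct interest in Ironwood Shipping BV: 21%.
Aggregating (R2): 6.533136% + 5.2836% + 21% = 32.816736%.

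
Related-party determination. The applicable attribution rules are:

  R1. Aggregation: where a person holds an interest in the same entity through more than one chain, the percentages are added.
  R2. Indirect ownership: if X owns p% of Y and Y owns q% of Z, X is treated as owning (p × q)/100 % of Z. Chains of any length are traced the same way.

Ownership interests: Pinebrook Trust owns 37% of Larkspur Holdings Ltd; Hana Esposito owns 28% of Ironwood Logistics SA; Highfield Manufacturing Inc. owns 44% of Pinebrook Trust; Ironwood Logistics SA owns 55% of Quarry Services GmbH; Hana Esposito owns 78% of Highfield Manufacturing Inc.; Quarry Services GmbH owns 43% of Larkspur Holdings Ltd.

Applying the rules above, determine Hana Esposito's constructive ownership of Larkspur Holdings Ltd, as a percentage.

Chain via Ironwood Logistics SA → Quarry Services GmbH (R2): 28% × 55% × 43% = 6.622% of Larkspur Holdings Ltd.
Chain via Highfield Manufacturing Inc. → Pinebrook Trust (R2): 78% × 44% × 37% = 12.6984% of Larkspur Holdings Ltd.
Aggregating (R1): 6.622% + 12.6984% = 19.3204%.

19.3204%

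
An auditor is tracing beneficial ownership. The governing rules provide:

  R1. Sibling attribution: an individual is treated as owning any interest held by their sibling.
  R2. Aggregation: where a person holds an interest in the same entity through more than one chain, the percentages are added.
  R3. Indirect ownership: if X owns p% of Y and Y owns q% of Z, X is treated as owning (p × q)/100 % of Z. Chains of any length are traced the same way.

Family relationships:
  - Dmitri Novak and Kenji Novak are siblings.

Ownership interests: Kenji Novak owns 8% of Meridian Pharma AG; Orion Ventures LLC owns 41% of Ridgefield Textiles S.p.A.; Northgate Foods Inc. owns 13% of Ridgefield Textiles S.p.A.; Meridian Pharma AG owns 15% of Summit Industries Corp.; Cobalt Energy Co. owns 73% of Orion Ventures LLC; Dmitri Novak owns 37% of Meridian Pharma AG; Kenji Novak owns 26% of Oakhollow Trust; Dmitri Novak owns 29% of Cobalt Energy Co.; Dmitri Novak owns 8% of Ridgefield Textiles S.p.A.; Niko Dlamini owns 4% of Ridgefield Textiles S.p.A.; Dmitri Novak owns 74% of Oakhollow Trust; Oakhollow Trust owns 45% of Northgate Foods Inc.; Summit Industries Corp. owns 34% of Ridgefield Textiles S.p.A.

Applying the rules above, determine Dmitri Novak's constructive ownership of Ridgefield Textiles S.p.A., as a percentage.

24.8247%

By sibling attribution (R1), Dmitri Novak is treated as also owning Kenji Novak's interest in Meridian Pharma AG, giving 37% + 8% = 45%.
By sibling attribution (R1), Dmitri Novak is treated as also owning Kenji Novak's interest in Oakhollow Trust, giving 74% + 26% = 100%.
Chain via Meridian Pharma AG → Summit Industries Corp. (R3): 45% × 15% × 34% = 2.295% of Ridgefield Textiles S.p.A.
Chain via Cobalt Energy Co. → Orion Ventures LLC (R3): 29% × 73% × 41% = 8.6797% of Ridgefield Textiles S.p.A.
Chain via Oakhollow Trust → Northgate Foods Inc. (R3): 100% × 45% × 13% = 5.85% of Ridgefield Textiles S.p.A.
Direct interest in Ridgefield Textiles S.p.A: 8%.
Aggregating (R2): 2.295% + 8.6797% + 5.85% + 8% = 24.8247%.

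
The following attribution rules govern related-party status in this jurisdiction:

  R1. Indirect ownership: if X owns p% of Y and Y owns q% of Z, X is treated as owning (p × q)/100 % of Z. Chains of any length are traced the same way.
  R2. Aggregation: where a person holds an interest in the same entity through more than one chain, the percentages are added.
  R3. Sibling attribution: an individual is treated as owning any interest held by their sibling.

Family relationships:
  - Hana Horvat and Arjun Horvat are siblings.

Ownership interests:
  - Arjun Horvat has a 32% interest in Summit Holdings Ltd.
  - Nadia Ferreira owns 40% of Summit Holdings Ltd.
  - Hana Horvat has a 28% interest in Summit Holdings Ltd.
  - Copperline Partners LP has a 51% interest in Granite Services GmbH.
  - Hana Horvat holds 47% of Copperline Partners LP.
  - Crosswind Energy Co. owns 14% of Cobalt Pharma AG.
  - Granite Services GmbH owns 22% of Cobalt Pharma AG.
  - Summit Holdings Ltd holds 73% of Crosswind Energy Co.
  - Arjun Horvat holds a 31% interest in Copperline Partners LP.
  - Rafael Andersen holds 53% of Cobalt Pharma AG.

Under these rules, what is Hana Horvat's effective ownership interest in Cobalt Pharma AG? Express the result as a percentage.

14.8836%

By sibling attribution (R3), Hana Horvat is treated as also owning Arjun Horvat's interest in Summit Holdings Ltd, giving 28% + 32% = 60%.
By sibling attribution (R3), Hana Horvat is treated as also owning Arjun Horvat's interest in Copperline Partners LP, giving 47% + 31% = 78%.
Chain via Summit Holdings Ltd → Crosswind Energy Co. (R1): 60% × 73% × 14% = 6.132% of Cobalt Pharma AG.
Chain via Copperline Partners LP → Granite Services GmbH (R1): 78% × 51% × 22% = 8.7516% of Cobalt Pharma AG.
Aggregating (R2): 6.132% + 8.7516% = 14.8836%.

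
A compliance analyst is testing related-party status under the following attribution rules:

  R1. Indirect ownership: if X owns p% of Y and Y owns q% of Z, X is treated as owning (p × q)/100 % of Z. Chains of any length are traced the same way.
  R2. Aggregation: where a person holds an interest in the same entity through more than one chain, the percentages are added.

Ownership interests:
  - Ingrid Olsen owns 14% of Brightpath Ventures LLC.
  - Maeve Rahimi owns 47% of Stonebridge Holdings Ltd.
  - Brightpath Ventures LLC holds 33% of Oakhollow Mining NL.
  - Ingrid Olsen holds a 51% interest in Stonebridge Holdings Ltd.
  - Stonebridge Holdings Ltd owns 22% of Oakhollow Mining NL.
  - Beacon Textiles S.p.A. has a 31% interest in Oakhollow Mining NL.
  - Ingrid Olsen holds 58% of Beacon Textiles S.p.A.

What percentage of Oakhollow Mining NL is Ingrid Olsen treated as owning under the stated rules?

Chain via Stonebridge Holdings Ltd (R1): 51% × 22% = 11.22% of Oakhollow Mining NL.
Chain via Beacon Textiles S.p.A. (R1): 58% × 31% = 17.98% of Oakhollow Mining NL.
Chain via Brightpath Ventures LLC (R1): 14% × 33% = 4.62% of Oakhollow Mining NL.
Aggregating (R2): 11.22% + 17.98% + 4.62% = 33.82%.

33.82%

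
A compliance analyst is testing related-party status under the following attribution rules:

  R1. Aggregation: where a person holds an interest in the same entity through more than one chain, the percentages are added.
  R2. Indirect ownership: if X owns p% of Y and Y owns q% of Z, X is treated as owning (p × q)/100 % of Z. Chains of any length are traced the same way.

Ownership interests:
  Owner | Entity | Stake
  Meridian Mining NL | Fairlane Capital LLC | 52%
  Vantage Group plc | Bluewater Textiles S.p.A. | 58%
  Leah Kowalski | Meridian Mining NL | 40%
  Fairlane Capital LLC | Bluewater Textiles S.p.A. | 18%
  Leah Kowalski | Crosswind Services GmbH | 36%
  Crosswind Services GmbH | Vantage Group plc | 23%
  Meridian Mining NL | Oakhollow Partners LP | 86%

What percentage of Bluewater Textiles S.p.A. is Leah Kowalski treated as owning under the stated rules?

Chain via Meridian Mining NL → Fairlane Capital LLC (R2): 40% × 52% × 18% = 3.744% of Bluewater Textiles S.p.A.
Chain via Crosswind Services GmbH → Vantage Group plc (R2): 36% × 23% × 58% = 4.8024% of Bluewater Textiles S.p.A.
Aggregating (R1): 3.744% + 4.8024% = 8.5464%.

8.5464%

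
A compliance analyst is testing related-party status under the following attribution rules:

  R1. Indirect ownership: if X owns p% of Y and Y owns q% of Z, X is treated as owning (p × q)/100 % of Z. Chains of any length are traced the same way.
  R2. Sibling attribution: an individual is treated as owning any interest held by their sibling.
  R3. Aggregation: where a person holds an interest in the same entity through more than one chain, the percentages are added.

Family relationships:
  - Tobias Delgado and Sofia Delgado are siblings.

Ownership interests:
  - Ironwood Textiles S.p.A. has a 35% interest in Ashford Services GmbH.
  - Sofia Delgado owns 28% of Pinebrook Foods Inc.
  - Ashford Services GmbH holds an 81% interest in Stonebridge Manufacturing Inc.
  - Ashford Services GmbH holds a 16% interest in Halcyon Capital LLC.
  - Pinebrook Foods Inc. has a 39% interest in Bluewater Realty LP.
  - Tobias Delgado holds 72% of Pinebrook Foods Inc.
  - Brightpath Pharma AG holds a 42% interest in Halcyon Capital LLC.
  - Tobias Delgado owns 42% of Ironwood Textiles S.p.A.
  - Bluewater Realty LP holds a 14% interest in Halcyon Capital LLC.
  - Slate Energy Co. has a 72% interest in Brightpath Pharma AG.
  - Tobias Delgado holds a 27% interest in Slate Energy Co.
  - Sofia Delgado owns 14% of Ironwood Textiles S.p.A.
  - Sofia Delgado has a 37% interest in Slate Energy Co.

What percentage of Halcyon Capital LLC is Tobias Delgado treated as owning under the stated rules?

27.9496%

By sibling attribution (R2), Tobias Delgado is treated as also owning Sofia Delgado's interest in Slate Energy Co, giving 27% + 37% = 64%.
By sibling attribution (R2), Tobias Delgado is treated as also owning Sofia Delgado's interest in Ironwood Textiles S.p.A, giving 42% + 14% = 56%.
By sibling attribution (R2), Tobias Delgado is treated as also owning Sofia Delgado's interest in Pinebrook Foods Inc, giving 72% + 28% = 100%.
Chain via Slate Energy Co. → Brightpath Pharma AG (R1): 64% × 72% × 42% = 19.3536% of Halcyon Capital LLC.
Chain via Ironwood Textiles S.p.A. → Ashford Services GmbH (R1): 56% × 35% × 16% = 3.136% of Halcyon Capital LLC.
Chain via Pinebrook Foods Inc. → Bluewater Realty LP (R1): 100% × 39% × 14% = 5.46% of Halcyon Capital LLC.
Aggregating (R3): 19.3536% + 3.136% + 5.46% = 27.9496%.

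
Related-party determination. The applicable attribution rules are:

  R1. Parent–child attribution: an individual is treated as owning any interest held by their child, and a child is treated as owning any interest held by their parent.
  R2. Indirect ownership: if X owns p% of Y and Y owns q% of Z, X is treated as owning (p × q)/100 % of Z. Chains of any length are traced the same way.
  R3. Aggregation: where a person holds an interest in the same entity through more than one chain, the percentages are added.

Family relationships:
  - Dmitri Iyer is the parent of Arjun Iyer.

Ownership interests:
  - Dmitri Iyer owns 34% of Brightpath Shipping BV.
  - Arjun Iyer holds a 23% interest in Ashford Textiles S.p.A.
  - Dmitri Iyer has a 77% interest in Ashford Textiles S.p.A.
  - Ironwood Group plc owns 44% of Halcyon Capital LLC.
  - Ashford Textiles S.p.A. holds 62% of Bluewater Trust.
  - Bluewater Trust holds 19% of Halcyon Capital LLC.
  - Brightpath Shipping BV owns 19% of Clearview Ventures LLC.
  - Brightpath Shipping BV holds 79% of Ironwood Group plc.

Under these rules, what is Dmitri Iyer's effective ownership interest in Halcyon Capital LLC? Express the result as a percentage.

23.5984%

By parent–child attribution (R1), Dmitri Iyer is treated as also owning Arjun Iyer's interest in Ashford Textiles S.p.A, giving 77% + 23% = 100%.
Chain via Brightpath Shipping BV → Ironwood Group plc (R2): 34% × 79% × 44% = 11.8184% of Halcyon Capital LLC.
Chain via Ashford Textiles S.p.A. → Bluewater Trust (R2): 100% × 62% × 19% = 11.78% of Halcyon Capital LLC.
Aggregating (R3): 11.8184% + 11.78% = 23.5984%.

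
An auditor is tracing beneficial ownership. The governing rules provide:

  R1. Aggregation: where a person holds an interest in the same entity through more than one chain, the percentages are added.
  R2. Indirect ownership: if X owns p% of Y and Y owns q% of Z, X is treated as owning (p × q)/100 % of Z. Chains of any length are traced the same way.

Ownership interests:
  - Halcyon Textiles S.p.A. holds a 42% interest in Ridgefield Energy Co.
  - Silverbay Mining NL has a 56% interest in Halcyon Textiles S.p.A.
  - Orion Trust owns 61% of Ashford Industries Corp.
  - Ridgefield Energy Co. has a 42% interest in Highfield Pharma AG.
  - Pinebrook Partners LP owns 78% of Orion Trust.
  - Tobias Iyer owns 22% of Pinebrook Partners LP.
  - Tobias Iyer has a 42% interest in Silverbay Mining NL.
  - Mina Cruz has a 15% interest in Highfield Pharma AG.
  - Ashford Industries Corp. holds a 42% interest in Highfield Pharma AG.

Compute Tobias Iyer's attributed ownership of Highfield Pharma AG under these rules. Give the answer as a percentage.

8.54532%

Chain via Pinebrook Partners LP → Orion Trust → Ashford Industries Corp. (R2): 22% × 78% × 61% × 42% = 4.396392% of Highfield Pharma AG.
Chain via Silverbay Mining NL → Halcyon Textiles S.p.A. → Ridgefield Energy Co. (R2): 42% × 56% × 42% × 42% = 4.148928% of Highfield Pharma AG.
Aggregating (R1): 4.396392% + 4.148928% = 8.54532%.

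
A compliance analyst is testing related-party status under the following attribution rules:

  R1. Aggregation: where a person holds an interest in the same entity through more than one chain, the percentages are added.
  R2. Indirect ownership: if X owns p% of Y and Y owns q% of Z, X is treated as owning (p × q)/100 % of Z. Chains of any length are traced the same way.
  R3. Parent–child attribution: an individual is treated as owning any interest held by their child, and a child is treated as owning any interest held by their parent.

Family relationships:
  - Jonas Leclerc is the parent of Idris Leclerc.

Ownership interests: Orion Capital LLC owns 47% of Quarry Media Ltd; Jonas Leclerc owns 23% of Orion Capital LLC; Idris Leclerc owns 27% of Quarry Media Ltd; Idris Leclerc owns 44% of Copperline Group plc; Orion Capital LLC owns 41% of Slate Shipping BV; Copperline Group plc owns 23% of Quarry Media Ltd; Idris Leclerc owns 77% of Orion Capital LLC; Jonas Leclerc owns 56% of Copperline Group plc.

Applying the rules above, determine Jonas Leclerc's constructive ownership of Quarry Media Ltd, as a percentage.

By parent–child attribution (R3), Jonas Leclerc is treated as also owning Idris Leclerc's interest in Copperline Group plc, giving 56% + 44% = 100%.
By parent–child attribution (R3), Jonas Leclerc is treated as also owning Idris Leclerc's interest in Orion Capital LLC, giving 23% + 77% = 100%.
By parent–child attribution (R3), Jonas Leclerc is treated as owning Idris Leclerc's 27% interest in Quarry Media Ltd.
Chain via Copperline Group plc (R2): 100% × 23% = 23% of Quarry Media Ltd.
Chain via Orion Capital LLC (R2): 100% × 47% = 47% of Quarry Media Ltd.
Direct interest in Quarry Media Ltd: 27%.
Aggregating (R1): 23% + 47% + 27% = 97%.

97%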